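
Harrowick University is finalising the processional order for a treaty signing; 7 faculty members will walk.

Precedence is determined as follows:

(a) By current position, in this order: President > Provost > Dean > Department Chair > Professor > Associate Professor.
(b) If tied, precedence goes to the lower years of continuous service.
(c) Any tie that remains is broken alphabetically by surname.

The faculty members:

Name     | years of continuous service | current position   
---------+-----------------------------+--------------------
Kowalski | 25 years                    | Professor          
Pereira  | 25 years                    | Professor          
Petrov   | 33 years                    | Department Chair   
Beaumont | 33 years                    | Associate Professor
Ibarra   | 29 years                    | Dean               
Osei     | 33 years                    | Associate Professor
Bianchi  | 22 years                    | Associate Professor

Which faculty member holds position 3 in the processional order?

By current position: Ibarra (Dean); then Petrov (Department Chair); then Kowalski and Pereira (Professor); then Bianchi, Beaumont and Osei (Associate Professor).
Kowalski and Pereira both have years of continuous service 25 years, so the next rule applies.
Among Kowalski and Pereira, alphabetically by surname: Kowalski before Pereira.
Among Bianchi, Beaumont and Osei, by years of continuous service (lower first): Bianchi (22 years) before Beaumont and Osei (33 years).
Among Beaumont and Osei, alphabetically by surname: Beaumont before Osei.
Order: Ibarra, Petrov, Kowalski, Pereira, Bianchi, Beaumont, Osei.

Kowalski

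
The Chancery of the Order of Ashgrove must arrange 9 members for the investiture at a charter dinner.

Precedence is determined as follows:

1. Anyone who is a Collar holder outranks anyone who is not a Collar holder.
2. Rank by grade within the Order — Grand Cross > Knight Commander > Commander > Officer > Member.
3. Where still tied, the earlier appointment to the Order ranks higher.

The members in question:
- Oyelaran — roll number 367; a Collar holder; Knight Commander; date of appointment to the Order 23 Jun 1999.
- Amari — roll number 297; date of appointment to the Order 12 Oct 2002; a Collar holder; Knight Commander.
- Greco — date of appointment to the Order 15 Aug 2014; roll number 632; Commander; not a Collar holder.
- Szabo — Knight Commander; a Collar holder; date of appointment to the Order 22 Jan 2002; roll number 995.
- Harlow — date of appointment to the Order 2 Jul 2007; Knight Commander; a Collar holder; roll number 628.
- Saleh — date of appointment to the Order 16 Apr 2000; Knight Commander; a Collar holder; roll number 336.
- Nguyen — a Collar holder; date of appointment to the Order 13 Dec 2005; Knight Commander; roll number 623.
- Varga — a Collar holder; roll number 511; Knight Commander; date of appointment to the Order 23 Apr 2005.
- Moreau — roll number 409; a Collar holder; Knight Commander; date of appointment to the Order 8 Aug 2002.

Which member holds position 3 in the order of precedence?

Szabo

By the first rule: Oyelaran, Saleh, Szabo, Moreau, Amari, Varga, Nguyen and Harlow (each a Collar holder); then Greco (not a Collar holder).
Oyelaran, Saleh, Szabo, Moreau, Amari, Varga, Nguyen and Harlow are each Knight Commander, so the next rule applies.
Among Oyelaran, Saleh, Szabo, Moreau, Amari, Varga, Nguyen and Harlow, by date of appointment to the Order (earlier first): Oyelaran (23 Jun 1999) before Saleh (16 Apr 2000) before Szabo (22 Jan 2002) before Moreau (8 Aug 2002) before Amari (12 Oct 2002) before Varga (23 Apr 2005) before Nguyen (13 Dec 2005) before Harlow (2 Jul 2007).
Order: Oyelaran, Saleh, Szabo, Moreau, Amari, Varga, Nguyen, Harlow, Greco.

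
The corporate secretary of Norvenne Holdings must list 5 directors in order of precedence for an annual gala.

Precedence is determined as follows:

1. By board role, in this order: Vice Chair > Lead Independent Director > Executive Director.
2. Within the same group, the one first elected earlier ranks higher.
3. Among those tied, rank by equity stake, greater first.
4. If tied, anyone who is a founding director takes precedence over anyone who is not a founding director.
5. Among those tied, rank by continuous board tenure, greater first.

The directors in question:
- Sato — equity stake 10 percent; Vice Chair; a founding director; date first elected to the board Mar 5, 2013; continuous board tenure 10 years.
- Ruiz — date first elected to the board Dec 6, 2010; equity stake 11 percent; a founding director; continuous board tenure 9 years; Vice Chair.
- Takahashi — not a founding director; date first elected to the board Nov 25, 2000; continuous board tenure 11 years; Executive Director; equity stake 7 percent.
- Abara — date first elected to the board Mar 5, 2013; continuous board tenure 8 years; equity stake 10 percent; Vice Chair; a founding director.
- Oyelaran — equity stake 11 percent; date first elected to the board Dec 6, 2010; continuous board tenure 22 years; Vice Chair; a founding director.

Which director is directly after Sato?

By board role: Oyelaran, Ruiz, Sato and Abara (Vice Chair); then Takahashi (Executive Director).
Among Oyelaran, Ruiz, Sato and Abara, by date first elected to the board (earlier first): Oyelaran and Ruiz (Dec 6, 2010) before Sato and Abara (Mar 5, 2013).
Oyelaran and Ruiz both have equity stake 11 percent, so the next rule applies.
Oyelaran and Ruiz are each a founding director, so the next rule applies.
Among Oyelaran and Ruiz, by continuous board tenure (higher first): Oyelaran (22 years) before Ruiz (9 years).
Sato and Abara both have equity stake 10 percent, so the next rule applies.
Sato and Abara are each a founding director, so the next rule applies.
Among Sato and Abara, by continuous board tenure (higher first): Sato (10 years) before Abara (8 years).
Order: Oyelaran, Ruiz, Sato, Abara, Takahashi.

Abara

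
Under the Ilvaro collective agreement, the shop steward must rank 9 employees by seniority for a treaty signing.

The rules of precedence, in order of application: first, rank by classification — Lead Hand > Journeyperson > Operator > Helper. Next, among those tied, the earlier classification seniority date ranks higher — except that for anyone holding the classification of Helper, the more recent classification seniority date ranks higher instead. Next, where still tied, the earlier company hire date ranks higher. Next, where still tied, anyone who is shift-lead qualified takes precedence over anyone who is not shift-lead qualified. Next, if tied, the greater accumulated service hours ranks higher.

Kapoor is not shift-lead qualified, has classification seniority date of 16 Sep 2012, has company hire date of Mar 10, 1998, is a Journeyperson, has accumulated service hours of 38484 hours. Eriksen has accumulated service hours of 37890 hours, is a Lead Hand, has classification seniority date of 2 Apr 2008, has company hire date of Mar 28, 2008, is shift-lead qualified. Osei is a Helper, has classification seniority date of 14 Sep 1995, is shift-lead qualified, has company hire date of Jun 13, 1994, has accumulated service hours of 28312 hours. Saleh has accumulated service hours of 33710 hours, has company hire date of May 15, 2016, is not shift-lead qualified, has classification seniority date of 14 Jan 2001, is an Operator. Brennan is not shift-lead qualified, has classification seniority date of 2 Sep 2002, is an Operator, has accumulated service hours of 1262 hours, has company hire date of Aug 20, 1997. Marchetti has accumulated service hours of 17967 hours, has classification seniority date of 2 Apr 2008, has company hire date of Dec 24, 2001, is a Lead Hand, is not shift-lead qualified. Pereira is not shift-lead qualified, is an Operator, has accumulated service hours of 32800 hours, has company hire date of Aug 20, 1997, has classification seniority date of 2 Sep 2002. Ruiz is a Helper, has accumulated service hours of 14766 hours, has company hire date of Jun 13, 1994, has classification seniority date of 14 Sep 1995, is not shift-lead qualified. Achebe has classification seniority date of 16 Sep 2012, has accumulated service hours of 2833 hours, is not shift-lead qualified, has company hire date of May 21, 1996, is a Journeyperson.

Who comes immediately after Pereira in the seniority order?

By classification: Marchetti and Eriksen (Lead Hand); then Achebe and Kapoor (Journeyperson); then Saleh, Pereira and Brennan (Operator); then Osei and Ruiz (Helper).
Marchetti and Eriksen both have classification seniority date 2 Apr 2008, so the next rule applies.
Among Marchetti and Eriksen, by company hire date (earlier first): Marchetti (Dec 24, 2001) before Eriksen (Mar 28, 2008).
Achebe and Kapoor both have classification seniority date 16 Sep 2012, so the next rule applies.
Among Achebe and Kapoor, by company hire date (earlier first): Achebe (May 21, 1996) before Kapoor (Mar 10, 1998).
Among Saleh, Pereira and Brennan, by classification seniority date (earlier first): Saleh (14 Jan 2001) before Pereira and Brennan (2 Sep 2002).
Pereira and Brennan both have company hire date Aug 20, 1997, so the next rule applies.
Pereira and Brennan are each not shift-lead qualified, so the next rule applies.
Among Pereira and Brennan, by accumulated service hours (higher first): Pereira (32800 hours) before Brennan (1262 hours).
Osei and Ruiz both have classification seniority date 14 Sep 1995, so the next rule applies.
Osei and Ruiz both have company hire date Jun 13, 1994, so the next rule applies.
Among Osei and Ruiz, shift-lead qualified before not shift-lead qualified: Osei (shift-lead qualified) before Ruiz (not shift-lead qualified).
Order: Marchetti, Eriksen, Achebe, Kapoor, Saleh, Pereira, Brennan, Osei, Ruiz.

Brennan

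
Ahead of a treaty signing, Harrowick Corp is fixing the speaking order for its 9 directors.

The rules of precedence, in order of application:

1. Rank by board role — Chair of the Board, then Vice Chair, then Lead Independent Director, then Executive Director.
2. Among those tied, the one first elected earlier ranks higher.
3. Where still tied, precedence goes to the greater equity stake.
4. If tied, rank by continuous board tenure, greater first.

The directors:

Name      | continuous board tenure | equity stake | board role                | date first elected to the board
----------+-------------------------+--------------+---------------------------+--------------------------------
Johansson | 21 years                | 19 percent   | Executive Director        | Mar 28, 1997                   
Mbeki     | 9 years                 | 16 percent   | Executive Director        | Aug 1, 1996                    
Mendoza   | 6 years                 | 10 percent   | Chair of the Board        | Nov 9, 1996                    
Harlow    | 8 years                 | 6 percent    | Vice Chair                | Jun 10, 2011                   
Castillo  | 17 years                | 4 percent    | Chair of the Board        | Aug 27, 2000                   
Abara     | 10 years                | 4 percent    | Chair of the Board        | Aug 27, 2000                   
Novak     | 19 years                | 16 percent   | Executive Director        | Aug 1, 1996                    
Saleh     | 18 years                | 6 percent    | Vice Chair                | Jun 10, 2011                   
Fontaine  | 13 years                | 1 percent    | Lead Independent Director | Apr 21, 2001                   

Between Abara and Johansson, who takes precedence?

By board role: Mendoza, Castillo and Abara (Chair of the Board); then Saleh and Harlow (Vice Chair); then Fontaine (Lead Independent Director); then Novak, Mbeki and Johansson (Executive Director).
Among Mendoza, Castillo and Abara, by date first elected to the board (earlier first): Mendoza (Nov 9, 1996) before Castillo and Abara (Aug 27, 2000).
Castillo and Abara both have equity stake 4 percent, so the next rule applies.
Among Castillo and Abara, by continuous board tenure (higher first): Castillo (17 years) before Abara (10 years).
Saleh and Harlow both have date first elected to the board Jun 10, 2011, so the next rule applies.
Saleh and Harlow both have equity stake 6 percent, so the next rule applies.
Among Saleh and Harlow, by continuous board tenure (higher first): Saleh (18 years) before Harlow (8 years).
Among Novak, Mbeki and Johansson, by date first elected to the board (earlier first): Novak and Mbeki (Aug 1, 1996) before Johansson (Mar 28, 1997).
Novak and Mbeki both have equity stake 16 percent, so the next rule applies.
Among Novak and Mbeki, by continuous board tenure (higher first): Novak (19 years) before Mbeki (9 years).
So Abara takes precedence.

Abara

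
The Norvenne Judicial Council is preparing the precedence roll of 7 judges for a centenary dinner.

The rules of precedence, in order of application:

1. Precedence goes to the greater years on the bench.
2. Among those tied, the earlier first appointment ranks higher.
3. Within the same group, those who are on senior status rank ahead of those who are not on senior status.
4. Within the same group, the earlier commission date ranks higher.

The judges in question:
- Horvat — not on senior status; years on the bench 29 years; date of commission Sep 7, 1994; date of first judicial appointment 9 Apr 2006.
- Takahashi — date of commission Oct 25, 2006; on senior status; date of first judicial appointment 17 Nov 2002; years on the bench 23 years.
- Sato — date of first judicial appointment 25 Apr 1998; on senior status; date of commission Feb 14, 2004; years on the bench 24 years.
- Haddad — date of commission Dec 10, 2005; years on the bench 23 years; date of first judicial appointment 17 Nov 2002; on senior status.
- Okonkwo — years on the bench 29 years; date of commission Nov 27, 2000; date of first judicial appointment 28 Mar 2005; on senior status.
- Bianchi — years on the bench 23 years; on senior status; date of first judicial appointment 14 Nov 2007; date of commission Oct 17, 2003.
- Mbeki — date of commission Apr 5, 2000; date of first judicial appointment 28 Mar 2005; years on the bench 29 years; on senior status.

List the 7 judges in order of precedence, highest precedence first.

Mbeki, Okonkwo, Horvat, Sato, Haddad, Takahashi, Bianchi

By years on the bench (higher first): Mbeki, Okonkwo and Horvat (each 29 years); then Sato (24 years); then Haddad, Takahashi and Bianchi (each 23 years).
Among Mbeki, Okonkwo and Horvat, by date of first judicial appointment (earlier first): Mbeki and Okonkwo (28 Mar 2005) before Horvat (9 Apr 2006).
Mbeki and Okonkwo are each on senior status, so the next rule applies.
Among Mbeki and Okonkwo, by date of commission (earlier first): Mbeki (Apr 5, 2000) before Okonkwo (Nov 27, 2000).
Among Haddad, Takahashi and Bianchi, by date of first judicial appointment (earlier first): Haddad and Takahashi (17 Nov 2002) before Bianchi (14 Nov 2007).
Haddad and Takahashi are each on senior status, so the next rule applies.
Among Haddad and Takahashi, by date of commission (earlier first): Haddad (Dec 10, 2005) before Takahashi (Oct 25, 2006).
Full order: Mbeki, Okonkwo, Horvat, Sato, Haddad, Takahashi, Bianchi.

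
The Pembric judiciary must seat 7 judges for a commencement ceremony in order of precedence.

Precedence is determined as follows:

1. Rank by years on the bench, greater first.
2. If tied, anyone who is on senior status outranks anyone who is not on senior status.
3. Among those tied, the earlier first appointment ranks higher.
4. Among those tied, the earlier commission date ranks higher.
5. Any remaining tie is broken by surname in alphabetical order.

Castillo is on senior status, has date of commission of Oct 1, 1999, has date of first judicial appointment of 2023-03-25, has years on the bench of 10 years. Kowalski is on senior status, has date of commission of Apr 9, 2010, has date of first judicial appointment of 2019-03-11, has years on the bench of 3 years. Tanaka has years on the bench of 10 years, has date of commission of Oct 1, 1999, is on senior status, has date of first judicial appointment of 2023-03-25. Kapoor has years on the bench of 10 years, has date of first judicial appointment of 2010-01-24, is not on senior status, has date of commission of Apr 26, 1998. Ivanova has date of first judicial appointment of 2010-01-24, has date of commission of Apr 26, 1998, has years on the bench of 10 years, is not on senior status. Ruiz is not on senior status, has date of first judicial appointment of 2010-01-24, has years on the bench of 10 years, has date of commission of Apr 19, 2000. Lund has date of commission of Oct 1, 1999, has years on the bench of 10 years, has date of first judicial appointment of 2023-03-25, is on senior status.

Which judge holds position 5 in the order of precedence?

By years on the bench (higher first): Castillo, Lund, Tanaka, Ivanova, Kapoor and Ruiz (each 10 years); then Kowalski (3 years).
Among Castillo, Lund, Tanaka, Ivanova, Kapoor and Ruiz, on senior status before not on senior status: Castillo, Lund and Tanaka (on senior status) before Ivanova, Kapoor and Ruiz (not on senior status).
Castillo, Lund and Tanaka all have date of first judicial appointment 2023-03-25, so the next rule applies.
Castillo, Lund and Tanaka all have date of commission Oct 1, 1999, so the next rule applies.
Among Castillo, Lund and Tanaka, alphabetically by surname: Castillo before Lund before Tanaka.
Ivanova, Kapoor and Ruiz all have date of first judicial appointment 2010-01-24, so the next rule applies.
Among Ivanova, Kapoor and Ruiz, by date of commission (earlier first): Ivanova and Kapoor (Apr 26, 1998) before Ruiz (Apr 19, 2000).
Among Ivanova and Kapoor, alphabetically by surname: Ivanova before Kapoor.
Order: Castillo, Lund, Tanaka, Ivanova, Kapoor, Ruiz, Kowalski.

Kapoor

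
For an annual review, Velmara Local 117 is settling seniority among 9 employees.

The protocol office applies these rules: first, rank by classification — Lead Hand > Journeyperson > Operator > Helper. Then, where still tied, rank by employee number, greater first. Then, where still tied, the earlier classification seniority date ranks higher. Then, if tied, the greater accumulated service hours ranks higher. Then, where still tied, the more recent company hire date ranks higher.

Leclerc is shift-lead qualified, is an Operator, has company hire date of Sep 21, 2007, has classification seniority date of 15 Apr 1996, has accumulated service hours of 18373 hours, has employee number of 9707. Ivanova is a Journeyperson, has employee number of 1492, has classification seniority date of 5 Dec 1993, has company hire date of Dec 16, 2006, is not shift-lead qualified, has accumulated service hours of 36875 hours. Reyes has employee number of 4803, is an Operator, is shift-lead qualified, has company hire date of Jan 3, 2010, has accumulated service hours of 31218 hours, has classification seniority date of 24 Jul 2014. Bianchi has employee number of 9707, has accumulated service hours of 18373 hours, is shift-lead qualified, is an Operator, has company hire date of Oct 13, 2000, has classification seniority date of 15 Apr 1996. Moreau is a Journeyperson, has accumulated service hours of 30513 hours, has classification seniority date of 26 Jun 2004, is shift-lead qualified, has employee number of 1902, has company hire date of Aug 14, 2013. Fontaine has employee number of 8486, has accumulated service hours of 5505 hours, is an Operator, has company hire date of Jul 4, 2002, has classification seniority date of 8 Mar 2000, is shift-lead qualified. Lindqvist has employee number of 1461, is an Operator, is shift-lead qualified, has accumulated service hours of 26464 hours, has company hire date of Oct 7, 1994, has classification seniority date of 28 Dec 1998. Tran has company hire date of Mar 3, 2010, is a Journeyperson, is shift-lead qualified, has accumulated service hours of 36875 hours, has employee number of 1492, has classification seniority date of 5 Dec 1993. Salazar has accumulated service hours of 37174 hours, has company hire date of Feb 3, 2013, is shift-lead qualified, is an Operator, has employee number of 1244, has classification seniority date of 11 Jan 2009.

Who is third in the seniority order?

Ivanova

By classification: Moreau, Tran and Ivanova (Journeyperson); then Leclerc, Bianchi, Fontaine, Reyes, Lindqvist and Salazar (Operator).
Among Moreau, Tran and Ivanova, by employee number (higher first): Moreau (1902) before Tran and Ivanova (1492).
Tran and Ivanova both have classification seniority date 5 Dec 1993, so the next rule applies.
Tran and Ivanova both have accumulated service hours 36875 hours, so the next rule applies.
Among Tran and Ivanova, by company hire date (later first): Tran (Mar 3, 2010) before Ivanova (Dec 16, 2006).
Among Leclerc, Bianchi, Fontaine, Reyes, Lindqvist and Salazar, by employee number (higher first): Leclerc and Bianchi (9707) before Fontaine (8486) before Reyes (4803) before Lindqvist (1461) before Salazar (1244).
Leclerc and Bianchi both have classification seniority date 15 Apr 1996, so the next rule applies.
Leclerc and Bianchi both have accumulated service hours 18373 hours, so the next rule applies.
Among Leclerc and Bianchi, by company hire date (later first): Leclerc (Sep 21, 2007) before Bianchi (Oct 13, 2000).
Order: Moreau, Tran, Ivanova, Leclerc, Bianchi, Fontaine, Reyes, Lindqvist, Salazar.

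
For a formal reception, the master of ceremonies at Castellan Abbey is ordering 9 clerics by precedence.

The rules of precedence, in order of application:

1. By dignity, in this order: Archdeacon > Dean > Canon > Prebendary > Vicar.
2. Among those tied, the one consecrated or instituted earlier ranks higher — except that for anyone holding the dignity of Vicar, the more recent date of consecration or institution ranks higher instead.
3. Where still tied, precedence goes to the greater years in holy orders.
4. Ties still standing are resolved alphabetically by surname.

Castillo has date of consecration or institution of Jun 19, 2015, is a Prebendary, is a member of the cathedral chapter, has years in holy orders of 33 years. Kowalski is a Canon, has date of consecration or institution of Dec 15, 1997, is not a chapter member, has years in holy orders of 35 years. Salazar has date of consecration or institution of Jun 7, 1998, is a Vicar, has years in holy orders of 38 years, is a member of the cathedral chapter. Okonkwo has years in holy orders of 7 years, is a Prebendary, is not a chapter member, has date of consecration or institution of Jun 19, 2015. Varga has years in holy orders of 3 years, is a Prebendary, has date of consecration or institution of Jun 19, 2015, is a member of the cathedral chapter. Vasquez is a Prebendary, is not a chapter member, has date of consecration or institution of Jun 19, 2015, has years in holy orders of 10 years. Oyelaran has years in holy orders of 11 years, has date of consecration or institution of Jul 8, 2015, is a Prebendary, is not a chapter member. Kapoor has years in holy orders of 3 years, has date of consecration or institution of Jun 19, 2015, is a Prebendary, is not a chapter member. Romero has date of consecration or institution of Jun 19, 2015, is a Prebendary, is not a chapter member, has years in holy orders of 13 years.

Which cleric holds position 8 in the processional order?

Oyelaran

By dignity: Kowalski (Canon); then Castillo, Romero, Vasquez, Okonkwo, Kapoor, Varga and Oyelaran (Prebendary); then Salazar (Vicar).
Among Castillo, Romero, Vasquez, Okonkwo, Kapoor, Varga and Oyelaran, by date of consecration or institution (earlier first): Castillo, Romero, Vasquez, Okonkwo, Kapoor and Varga (Jun 19, 2015) before Oyelaran (Jul 8, 2015).
Among Castillo, Romero, Vasquez, Okonkwo, Kapoor and Varga, by years in holy orders (higher first): Castillo (33 years) before Romero (13 years) before Vasquez (10 years) before Okonkwo (7 years) before Kapoor and Varga (3 years).
Among Kapoor and Varga, alphabetically by surname: Kapoor before Varga.
Order: Kowalski, Castillo, Romero, Vasquez, Okonkwo, Kapoor, Varga, Oyelaran, Salazar.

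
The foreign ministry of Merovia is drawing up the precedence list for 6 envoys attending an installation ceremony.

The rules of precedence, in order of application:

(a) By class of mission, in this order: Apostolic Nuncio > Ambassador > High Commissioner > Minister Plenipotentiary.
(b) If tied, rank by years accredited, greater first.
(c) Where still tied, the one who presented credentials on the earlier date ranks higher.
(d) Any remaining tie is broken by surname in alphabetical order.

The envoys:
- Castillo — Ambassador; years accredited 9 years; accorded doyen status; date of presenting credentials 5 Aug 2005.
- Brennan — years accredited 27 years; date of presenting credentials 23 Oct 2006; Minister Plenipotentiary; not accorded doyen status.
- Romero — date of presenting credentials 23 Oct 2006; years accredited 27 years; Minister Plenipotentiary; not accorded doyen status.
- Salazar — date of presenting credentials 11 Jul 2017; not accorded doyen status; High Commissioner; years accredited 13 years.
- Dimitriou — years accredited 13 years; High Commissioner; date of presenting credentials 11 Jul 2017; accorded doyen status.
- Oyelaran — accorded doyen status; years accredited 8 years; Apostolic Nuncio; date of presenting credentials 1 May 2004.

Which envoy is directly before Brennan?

By class of mission: Oyelaran (Apostolic Nuncio); then Castillo (Ambassador); then Dimitriou and Salazar (High Commissioner); then Brennan and Romero (Minister Plenipotentiary).
Dimitriou and Salazar both have years accredited 13 years, so the next rule applies.
Dimitriou and Salazar both have date of presenting credentials 11 Jul 2017, so the next rule applies.
Among Dimitriou and Salazar, alphabetically by surname: Dimitriou before Salazar.
Brennan and Romero both have years accredited 27 years, so the next rule applies.
Brennan and Romero both have date of presenting credentials 23 Oct 2006, so the next rule applies.
Among Brennan and Romero, alphabetically by surname: Brennan before Romero.
Order: Oyelaran, Castillo, Dimitriou, Salazar, Brennan, Romero.

Salazar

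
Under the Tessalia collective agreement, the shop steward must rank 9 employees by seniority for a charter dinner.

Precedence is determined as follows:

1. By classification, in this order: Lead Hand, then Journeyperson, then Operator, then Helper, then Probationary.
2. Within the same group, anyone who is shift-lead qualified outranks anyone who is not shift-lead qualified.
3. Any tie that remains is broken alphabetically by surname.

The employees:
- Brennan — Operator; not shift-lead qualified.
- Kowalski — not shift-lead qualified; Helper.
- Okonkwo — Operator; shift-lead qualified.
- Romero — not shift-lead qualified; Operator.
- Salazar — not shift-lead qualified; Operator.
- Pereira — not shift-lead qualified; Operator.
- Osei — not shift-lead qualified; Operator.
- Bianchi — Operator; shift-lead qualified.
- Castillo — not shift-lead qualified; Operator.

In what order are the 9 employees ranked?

By classification: Bianchi, Okonkwo, Brennan, Castillo, Osei, Pereira, Romero and Salazar (Operator); then Kowalski (Helper).
Among Bianchi, Okonkwo, Brennan, Castillo, Osei, Pereira, Romero and Salazar, shift-lead qualified before not shift-lead qualified: Bianchi and Okonkwo (shift-lead qualified) before Brennan, Castillo, Osei, Pereira, Romero and Salazar (not shift-lead qualified).
Among Bianchi and Okonkwo, alphabetically by surname: Bianchi before Okonkwo.
Among Brennan, Castillo, Osei, Pereira, Romero and Salazar, alphabetically by surname: Brennan before Castillo before Osei before Pereira before Romero before Salazar.
Full order: Bianchi, Okonkwo, Brennan, Castillo, Osei, Pereira, Romero, Salazar, Kowalski.

Bianchi, Okonkwo, Brennan, Castillo, Osei, Pereira, Romero, Salazar, Kowalski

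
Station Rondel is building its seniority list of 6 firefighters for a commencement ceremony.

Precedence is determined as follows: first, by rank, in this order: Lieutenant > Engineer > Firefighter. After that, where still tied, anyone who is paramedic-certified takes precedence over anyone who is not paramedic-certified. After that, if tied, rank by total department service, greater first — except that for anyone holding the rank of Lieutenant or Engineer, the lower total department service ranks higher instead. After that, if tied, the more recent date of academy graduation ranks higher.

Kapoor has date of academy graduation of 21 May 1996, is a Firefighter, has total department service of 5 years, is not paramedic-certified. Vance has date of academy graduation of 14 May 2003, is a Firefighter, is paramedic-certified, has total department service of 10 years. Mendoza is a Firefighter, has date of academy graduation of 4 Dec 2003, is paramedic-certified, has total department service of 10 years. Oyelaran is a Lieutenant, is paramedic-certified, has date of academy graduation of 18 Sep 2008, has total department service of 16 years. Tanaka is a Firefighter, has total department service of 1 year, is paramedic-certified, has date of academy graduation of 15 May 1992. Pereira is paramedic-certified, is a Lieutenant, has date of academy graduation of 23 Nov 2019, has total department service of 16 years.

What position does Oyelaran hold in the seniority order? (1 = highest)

2

By rank: Pereira and Oyelaran (Lieutenant); then Mendoza, Vance, Tanaka and Kapoor (Firefighter).
Pereira and Oyelaran are each paramedic-certified, so the next rule applies.
Pereira and Oyelaran both have total department service 16 years, so the next rule applies.
Among Pereira and Oyelaran, by date of academy graduation (later first): Pereira (23 Nov 2019) before Oyelaran (18 Sep 2008).
Among Mendoza, Vance, Tanaka and Kapoor, paramedic-certified before not paramedic-certified: Mendoza, Vance and Tanaka (paramedic-certified) before Kapoor (not paramedic-certified).
Among Mendoza, Vance and Tanaka, by total department service (higher first): Mendoza and Vance (10 years) before Tanaka (1 year).
Among Mendoza and Vance, by date of academy graduation (later first): Mendoza (4 Dec 2003) before Vance (14 May 2003).
Order: Pereira, Oyelaran, Mendoza, Vance, Tanaka, Kapoor. So position 2.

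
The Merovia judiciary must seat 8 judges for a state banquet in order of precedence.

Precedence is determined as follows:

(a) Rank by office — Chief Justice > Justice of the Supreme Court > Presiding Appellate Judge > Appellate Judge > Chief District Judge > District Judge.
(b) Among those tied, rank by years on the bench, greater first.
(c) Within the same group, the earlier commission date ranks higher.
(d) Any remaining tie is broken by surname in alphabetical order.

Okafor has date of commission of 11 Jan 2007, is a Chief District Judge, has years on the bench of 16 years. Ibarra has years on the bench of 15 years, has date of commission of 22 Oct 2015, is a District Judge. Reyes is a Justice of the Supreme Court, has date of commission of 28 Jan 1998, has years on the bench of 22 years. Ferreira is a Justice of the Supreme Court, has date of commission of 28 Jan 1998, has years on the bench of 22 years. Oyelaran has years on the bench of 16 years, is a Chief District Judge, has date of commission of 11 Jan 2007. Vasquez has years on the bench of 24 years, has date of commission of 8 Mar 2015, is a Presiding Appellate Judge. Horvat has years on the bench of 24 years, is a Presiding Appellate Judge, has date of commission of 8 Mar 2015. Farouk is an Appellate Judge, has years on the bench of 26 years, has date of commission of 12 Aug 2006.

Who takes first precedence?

By office: Ferreira and Reyes (Justice of the Supreme Court); then Horvat and Vasquez (Presiding Appellate Judge); then Farouk (Appellate Judge); then Okafor and Oyelaran (Chief District Judge); then Ibarra (District Judge).
Ferreira and Reyes both have years on the bench 22 years, so the next rule applies.
Ferreira and Reyes both have date of commission 28 Jan 1998, so the next rule applies.
Among Ferreira and Reyes, alphabetically by surname: Ferreira before Reyes.
Horvat and Vasquez both have years on the bench 24 years, so the next rule applies.
Horvat and Vasquez both have date of commission 8 Mar 2015, so the next rule applies.
Among Horvat and Vasquez, alphabetically by surname: Horvat before Vasquez.
Okafor and Oyelaran both have years on the bench 16 years, so the next rule applies.
Okafor and Oyelaran both have date of commission 11 Jan 2007, so the next rule applies.
Among Okafor and Oyelaran, alphabetically by surname: Okafor before Oyelaran.
Order: Ferreira, Reyes, Horvat, Vasquez, Farouk, Okafor, Oyelaran, Ibarra.

Ferreira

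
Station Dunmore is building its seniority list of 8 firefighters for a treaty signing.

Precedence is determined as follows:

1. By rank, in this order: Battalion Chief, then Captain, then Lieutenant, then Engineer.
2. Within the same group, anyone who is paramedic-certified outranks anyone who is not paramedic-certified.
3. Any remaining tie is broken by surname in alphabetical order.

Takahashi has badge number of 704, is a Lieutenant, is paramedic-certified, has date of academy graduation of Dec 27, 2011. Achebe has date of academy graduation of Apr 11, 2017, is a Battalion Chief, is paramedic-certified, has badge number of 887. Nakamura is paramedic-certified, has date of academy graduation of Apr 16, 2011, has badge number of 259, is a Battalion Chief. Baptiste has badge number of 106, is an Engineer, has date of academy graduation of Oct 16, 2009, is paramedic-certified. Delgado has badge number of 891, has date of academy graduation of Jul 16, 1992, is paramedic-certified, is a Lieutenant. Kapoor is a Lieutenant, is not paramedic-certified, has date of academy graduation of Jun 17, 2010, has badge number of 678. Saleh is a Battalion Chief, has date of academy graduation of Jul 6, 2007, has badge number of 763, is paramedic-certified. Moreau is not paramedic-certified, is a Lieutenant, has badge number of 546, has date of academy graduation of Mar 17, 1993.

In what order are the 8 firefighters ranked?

By rank: Achebe, Nakamura and Saleh (Battalion Chief); then Delgado, Takahashi, Kapoor and Moreau (Lieutenant); then Baptiste (Engineer).
Achebe, Nakamura and Saleh are each paramedic-certified, so the next rule applies.
Among Achebe, Nakamura and Saleh, alphabetically by surname: Achebe before Nakamura before Saleh.
Among Delgado, Takahashi, Kapoor and Moreau, paramedic-certified before not paramedic-certified: Delgado and Takahashi (paramedic-certified) before Kapoor and Moreau (not paramedic-certified).
Among Delgado and Takahashi, alphabetically by surname: Delgado before Takahashi.
Among Kapoor and Moreau, alphabetically by surname: Kapoor before Moreau.
Full order: Achebe, Nakamura, Saleh, Delgado, Takahashi, Kapoor, Moreau, Baptiste.

Achebe, Nakamura, Saleh, Delgado, Takahashi, Kapoor, Moreau, Baptiste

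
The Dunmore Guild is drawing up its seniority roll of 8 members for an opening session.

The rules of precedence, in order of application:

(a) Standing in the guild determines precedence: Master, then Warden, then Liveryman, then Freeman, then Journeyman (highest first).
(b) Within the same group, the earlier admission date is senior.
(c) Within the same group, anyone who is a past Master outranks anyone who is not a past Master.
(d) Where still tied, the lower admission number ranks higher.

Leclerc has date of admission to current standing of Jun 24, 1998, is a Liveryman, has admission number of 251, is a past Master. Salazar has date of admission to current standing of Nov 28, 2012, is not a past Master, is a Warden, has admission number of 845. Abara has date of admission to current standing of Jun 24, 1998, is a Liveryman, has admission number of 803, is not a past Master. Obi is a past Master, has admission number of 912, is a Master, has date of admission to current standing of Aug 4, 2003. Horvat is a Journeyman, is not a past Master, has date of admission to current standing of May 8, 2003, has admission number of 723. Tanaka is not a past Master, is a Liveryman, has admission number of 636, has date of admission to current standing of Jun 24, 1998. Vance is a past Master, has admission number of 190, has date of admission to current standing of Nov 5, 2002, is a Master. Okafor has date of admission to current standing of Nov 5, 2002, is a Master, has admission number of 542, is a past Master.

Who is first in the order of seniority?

By standing in the guild: Vance, Okafor and Obi (Master); then Salazar (Warden); then Leclerc, Tanaka and Abara (Liveryman); then Horvat (Journeyman).
Among Vance, Okafor and Obi, by date of admission to current standing (earlier first): Vance and Okafor (Nov 5, 2002) before Obi (Aug 4, 2003).
Vance and Okafor are each a past Master, so the next rule applies.
Among Vance and Okafor, by admission number (lower first): Vance (190) before Okafor (542).
Leclerc, Tanaka and Abara all have date of admission to current standing Jun 24, 1998, so the next rule applies.
Among Leclerc, Tanaka and Abara, a past Master before not a past Master: Leclerc (a past Master) before Tanaka and Abara (not a past Master).
Among Tanaka and Abara, by admission number (lower first): Tanaka (636) before Abara (803).
Order: Vance, Okafor, Obi, Salazar, Leclerc, Tanaka, Abara, Horvat.

Vance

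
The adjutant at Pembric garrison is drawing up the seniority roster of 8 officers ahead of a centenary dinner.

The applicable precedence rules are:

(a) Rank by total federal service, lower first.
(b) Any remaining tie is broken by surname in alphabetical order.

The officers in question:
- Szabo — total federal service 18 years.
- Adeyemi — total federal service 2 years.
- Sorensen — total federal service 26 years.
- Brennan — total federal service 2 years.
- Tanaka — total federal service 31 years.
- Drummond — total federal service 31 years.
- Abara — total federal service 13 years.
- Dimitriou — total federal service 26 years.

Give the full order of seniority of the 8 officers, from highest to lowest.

By total federal service (lower first): Adeyemi and Brennan (both 2 years); then Abara (13 years); then Szabo (18 years); then Dimitriou and Sorensen (both 26 years); then Drummond and Tanaka (both 31 years).
Among Adeyemi and Brennan, alphabetically by surname: Adeyemi before Brennan.
Among Dimitriou and Sorensen, alphabetically by surname: Dimitriou before Sorensen.
Among Drummond and Tanaka, alphabetically by surname: Drummond before Tanaka.
Full order: Adeyemi, Brennan, Abara, Szabo, Dimitriou, Sorensen, Drummond, Tanaka.

Adeyemi, Brennan, Abara, Szabo, Dimitriou, Sorensen, Drummond, Tanaka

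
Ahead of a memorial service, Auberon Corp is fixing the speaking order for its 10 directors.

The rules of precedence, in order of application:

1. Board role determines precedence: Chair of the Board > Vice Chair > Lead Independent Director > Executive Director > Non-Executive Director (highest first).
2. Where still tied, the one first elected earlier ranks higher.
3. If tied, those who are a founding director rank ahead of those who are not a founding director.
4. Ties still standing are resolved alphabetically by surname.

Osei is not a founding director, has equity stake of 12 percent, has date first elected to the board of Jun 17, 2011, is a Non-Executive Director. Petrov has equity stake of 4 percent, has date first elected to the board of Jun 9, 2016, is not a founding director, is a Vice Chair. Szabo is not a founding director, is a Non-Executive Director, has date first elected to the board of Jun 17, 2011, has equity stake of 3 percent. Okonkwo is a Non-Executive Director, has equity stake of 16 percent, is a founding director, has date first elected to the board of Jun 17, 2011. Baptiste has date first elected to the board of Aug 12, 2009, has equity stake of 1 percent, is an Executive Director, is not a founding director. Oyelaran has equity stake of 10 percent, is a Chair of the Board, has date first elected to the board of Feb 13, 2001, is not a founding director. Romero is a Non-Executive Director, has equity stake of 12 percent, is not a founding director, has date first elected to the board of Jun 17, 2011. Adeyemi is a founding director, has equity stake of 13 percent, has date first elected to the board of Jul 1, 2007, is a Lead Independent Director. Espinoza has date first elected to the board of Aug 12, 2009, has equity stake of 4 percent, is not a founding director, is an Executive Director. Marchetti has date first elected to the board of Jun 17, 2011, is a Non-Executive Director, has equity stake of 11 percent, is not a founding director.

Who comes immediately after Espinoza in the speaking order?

By board role: Oyelaran (Chair of the Board); then Petrov (Vice Chair); then Adeyemi (Lead Independent Director); then Baptiste and Espinoza (Executive Director); then Okonkwo, Marchetti, Osei, Romero and Szabo (Non-Executive Director).
Baptiste and Espinoza both have date first elected to the board Aug 12, 2009, so the next rule applies.
Baptiste and Espinoza are each not a founding director, so the next rule applies.
Among Baptiste and Espinoza, alphabetically by surname: Baptiste before Espinoza.
Okonkwo, Marchetti, Osei, Romero and Szabo all have date first elected to the board Jun 17, 2011, so the next rule applies.
Among Okonkwo, Marchetti, Osei, Romero and Szabo, a founding director before not a founding director: Okonkwo (a founding director) before Marchetti, Osei, Romero and Szabo (not a founding director).
Among Marchetti, Osei, Romero and Szabo, alphabetically by surname: Marchetti before Osei before Romero before Szabo.
Order: Oyelaran, Petrov, Adeyemi, Baptiste, Espinoza, Okonkwo, Marchetti, Osei, Romero, Szabo.

Okonkwo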